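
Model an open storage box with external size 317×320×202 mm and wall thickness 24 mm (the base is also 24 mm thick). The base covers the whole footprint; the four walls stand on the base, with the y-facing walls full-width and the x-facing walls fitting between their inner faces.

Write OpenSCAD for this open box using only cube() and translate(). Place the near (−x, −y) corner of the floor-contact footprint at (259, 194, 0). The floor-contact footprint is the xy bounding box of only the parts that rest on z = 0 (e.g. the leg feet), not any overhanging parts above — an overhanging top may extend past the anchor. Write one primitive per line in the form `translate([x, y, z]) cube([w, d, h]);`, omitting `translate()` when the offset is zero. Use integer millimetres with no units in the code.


translate([259, 194, 0]) cube([317, 320, 24]);
translate([259, 194, 24]) cube([317, 24, 178]);
translate([259, 490, 24]) cube([317, 24, 178]);
translate([259, 218, 24]) cube([24, 272, 178]);
translate([552, 218, 24]) cube([24, 272, 178]);


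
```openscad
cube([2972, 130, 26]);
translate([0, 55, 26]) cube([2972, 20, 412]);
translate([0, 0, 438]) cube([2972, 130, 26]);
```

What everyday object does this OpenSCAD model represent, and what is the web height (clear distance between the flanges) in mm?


An I-beam. The web height is 412 mm.

Two wide flanges with a thin centred web — an I-beam. Overall 464 mm minus two 26 mm flanges gives a web of 464 − 2·26 = 412 mm.


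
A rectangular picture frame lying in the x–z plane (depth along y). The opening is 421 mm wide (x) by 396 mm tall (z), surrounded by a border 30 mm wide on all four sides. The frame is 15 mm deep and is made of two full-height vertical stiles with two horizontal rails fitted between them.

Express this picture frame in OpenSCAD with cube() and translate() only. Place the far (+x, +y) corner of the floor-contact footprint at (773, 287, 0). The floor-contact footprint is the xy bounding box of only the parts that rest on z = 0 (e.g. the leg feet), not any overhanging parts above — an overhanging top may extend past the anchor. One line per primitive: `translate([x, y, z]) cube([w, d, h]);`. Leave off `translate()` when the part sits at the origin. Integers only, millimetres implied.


translate([292, 272, 0]) cube([30, 15, 456]);
translate([743, 272, 0]) cube([30, 15, 456]);
translate([322, 272, 0]) cube([421, 15, 30]);
translate([322, 272, 426]) cube([421, 15, 30]);


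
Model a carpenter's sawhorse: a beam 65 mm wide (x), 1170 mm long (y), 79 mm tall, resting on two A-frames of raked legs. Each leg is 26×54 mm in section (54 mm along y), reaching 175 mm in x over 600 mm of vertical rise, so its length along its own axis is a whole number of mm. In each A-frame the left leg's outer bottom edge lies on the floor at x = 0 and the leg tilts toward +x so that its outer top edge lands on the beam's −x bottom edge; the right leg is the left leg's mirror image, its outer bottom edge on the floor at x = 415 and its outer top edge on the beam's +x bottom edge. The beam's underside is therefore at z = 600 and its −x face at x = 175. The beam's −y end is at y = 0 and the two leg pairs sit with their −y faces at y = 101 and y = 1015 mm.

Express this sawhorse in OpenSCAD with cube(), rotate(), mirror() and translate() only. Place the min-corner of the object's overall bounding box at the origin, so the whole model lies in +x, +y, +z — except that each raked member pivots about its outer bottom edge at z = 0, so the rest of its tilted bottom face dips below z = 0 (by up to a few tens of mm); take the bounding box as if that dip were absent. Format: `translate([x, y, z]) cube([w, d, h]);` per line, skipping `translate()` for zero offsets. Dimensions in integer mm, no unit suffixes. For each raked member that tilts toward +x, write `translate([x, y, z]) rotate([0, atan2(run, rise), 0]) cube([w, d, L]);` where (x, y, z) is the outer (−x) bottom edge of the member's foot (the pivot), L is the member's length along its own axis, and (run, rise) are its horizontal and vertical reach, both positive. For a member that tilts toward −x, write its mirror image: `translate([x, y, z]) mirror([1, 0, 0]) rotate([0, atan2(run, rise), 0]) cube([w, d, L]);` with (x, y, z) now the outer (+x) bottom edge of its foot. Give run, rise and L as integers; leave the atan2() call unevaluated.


translate([175, 0, 600]) cube([65, 1170, 79]);
translate([0, 101, 0]) rotate([0, atan2(175, 600), 0]) cube([26, 54, 625]);
translate([415, 101, 0]) mirror([1, 0, 0]) rotate([0, atan2(175, 600), 0]) cube([26, 54, 625]);
translate([0, 1015, 0]) rotate([0, atan2(175, 600), 0]) cube([26, 54, 625]);
translate([415, 1015, 0]) mirror([1, 0, 0]) rotate([0, atan2(175, 600), 0]) cube([26, 54, 625]);


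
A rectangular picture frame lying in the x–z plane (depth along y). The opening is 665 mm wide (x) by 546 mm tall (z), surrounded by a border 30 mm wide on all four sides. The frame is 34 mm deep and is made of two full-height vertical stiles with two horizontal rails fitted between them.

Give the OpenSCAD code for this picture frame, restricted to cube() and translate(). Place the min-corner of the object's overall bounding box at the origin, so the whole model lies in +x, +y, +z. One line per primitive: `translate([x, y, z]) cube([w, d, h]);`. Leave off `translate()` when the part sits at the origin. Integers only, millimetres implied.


cube([30, 34, 606]);
translate([695, 0, 0]) cube([30, 34, 606]);
translate([30, 0, 0]) cube([665, 34, 30]);
translate([30, 0, 576]) cube([665, 34, 30]);


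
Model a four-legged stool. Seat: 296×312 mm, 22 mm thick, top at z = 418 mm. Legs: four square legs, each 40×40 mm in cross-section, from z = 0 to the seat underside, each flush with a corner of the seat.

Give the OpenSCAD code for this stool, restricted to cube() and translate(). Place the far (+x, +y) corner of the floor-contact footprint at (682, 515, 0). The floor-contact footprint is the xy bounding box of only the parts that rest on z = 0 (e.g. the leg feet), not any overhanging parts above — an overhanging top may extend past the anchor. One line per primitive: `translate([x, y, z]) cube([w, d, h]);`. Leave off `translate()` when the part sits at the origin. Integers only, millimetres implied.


translate([386, 203, 396]) cube([296, 312, 22]);
translate([386, 203, 0]) cube([40, 40, 396]);
translate([642, 203, 0]) cube([40, 40, 396]);
translate([386, 475, 0]) cube([40, 40, 396]);
translate([642, 475, 0]) cube([40, 40, 396]);


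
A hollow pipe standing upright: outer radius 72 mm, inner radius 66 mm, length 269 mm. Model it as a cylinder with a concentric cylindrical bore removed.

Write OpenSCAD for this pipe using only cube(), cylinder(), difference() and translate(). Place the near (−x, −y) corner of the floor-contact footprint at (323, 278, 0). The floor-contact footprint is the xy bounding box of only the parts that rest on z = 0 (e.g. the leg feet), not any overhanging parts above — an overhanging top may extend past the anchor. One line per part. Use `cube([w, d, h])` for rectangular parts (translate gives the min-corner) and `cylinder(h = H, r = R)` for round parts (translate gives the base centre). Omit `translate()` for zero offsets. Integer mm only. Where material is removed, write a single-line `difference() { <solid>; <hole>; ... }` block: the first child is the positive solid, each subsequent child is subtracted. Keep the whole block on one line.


difference() { translate([395, 350, 0]) cylinder(h = 269, r = 72); translate([395, 350, 0]) cylinder(h = 269, r = 66); }


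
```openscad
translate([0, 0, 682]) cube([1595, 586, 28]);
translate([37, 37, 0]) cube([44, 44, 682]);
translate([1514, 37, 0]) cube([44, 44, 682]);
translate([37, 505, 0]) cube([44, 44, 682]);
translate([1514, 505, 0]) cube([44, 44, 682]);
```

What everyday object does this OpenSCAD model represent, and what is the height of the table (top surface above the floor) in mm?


A table. The table height is 710 mm.

A 1595×586×28 slab sits at z = 682 on four 44 mm square posts — a table. The top surface is at 682 + 28 = 710 mm.


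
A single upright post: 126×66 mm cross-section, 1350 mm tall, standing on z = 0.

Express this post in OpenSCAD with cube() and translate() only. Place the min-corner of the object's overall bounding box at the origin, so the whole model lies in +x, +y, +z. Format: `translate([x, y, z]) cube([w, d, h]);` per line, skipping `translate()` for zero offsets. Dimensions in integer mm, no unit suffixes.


cube([126, 66, 1350]);


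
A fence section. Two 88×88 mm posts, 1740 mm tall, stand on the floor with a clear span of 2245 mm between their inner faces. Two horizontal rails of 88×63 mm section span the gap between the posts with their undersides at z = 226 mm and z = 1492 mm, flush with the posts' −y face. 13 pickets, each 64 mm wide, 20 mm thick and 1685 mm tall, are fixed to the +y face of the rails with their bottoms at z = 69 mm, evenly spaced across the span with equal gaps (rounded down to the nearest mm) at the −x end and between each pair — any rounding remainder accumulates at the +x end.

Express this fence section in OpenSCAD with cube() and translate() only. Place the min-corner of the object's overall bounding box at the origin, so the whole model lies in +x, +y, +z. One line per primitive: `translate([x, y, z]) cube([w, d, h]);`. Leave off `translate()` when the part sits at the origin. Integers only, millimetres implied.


cube([88, 88, 1740]);
translate([2333, 0, 0]) cube([88, 88, 1740]);
translate([88, 0, 226]) cube([2245, 88, 63]);
translate([88, 0, 1492]) cube([2245, 88, 63]);
translate([188, 88, 69]) cube([64, 20, 1685]);
translate([352, 88, 69]) cube([64, 20, 1685]);
translate([516, 88, 69]) cube([64, 20, 1685]);
translate([680, 88, 69]) cube([64, 20, 1685]);
translate([844, 88, 69]) cube([64, 20, 1685]);
translate([1008, 88, 69]) cube([64, 20, 1685]);
translate([1172, 88, 69]) cube([64, 20, 1685]);
translate([1336, 88, 69]) cube([64, 20, 1685]);
translate([1500, 88, 69]) cube([64, 20, 1685]);
translate([1664, 88, 69]) cube([64, 20, 1685]);
translate([1828, 88, 69]) cube([64, 20, 1685]);
translate([1992, 88, 69]) cube([64, 20, 1685]);
translate([2156, 88, 69]) cube([64, 20, 1685]);


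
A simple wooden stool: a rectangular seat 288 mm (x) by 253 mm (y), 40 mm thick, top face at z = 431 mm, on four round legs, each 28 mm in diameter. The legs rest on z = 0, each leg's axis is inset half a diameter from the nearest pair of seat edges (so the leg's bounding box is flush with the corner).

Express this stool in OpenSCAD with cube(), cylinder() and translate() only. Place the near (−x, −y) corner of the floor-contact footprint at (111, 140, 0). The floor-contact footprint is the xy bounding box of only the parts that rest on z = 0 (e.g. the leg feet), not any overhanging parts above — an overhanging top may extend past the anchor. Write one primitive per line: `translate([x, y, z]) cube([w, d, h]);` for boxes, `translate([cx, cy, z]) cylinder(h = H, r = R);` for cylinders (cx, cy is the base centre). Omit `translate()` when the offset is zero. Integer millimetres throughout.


translate([111, 140, 391]) cube([288, 253, 40]);
translate([125, 154, 0]) cylinder(h = 391, r = 14);
translate([385, 154, 0]) cylinder(h = 391, r = 14);
translate([125, 379, 0]) cylinder(h = 391, r = 14);
translate([385, 379, 0]) cylinder(h = 391, r = 14);


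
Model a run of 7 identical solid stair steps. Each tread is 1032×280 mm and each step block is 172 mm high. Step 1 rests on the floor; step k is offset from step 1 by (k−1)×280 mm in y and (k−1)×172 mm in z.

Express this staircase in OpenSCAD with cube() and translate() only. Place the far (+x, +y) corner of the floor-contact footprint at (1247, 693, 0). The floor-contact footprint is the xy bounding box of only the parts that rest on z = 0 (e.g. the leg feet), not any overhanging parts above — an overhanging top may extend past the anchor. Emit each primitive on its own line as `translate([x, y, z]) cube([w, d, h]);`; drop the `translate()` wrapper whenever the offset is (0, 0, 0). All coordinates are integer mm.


translate([215, 413, 0]) cube([1032, 280, 172]);
translate([215, 693, 172]) cube([1032, 280, 172]);
translate([215, 973, 344]) cube([1032, 280, 172]);
translate([215, 1253, 516]) cube([1032, 280, 172]);
translate([215, 1533, 688]) cube([1032, 280, 172]);
translate([215, 1813, 860]) cube([1032, 280, 172]);
translate([215, 2093, 1032]) cube([1032, 280, 172]);


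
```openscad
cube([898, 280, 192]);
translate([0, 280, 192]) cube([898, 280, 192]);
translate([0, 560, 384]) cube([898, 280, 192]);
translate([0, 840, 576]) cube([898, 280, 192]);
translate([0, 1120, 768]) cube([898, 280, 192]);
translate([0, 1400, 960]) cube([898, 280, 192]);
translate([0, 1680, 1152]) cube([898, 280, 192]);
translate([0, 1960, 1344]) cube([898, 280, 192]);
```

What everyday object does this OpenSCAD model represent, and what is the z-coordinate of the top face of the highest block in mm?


A staircase. The total rise is 1536 mm.

8 identical blocks, each offset up and back from the previous — a staircase. Each step is 192 mm tall and there are 8 of them, so the total rise is 8 × 192 = 1536 mm.


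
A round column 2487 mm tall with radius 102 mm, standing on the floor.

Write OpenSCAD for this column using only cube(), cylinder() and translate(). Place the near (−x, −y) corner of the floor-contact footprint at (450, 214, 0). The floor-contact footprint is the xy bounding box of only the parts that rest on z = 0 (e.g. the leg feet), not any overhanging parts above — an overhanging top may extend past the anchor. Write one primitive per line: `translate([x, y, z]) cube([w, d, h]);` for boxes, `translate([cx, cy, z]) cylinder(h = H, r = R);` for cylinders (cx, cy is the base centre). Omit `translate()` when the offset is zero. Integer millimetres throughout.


translate([552, 316, 0]) cylinder(h = 2487, r = 102);


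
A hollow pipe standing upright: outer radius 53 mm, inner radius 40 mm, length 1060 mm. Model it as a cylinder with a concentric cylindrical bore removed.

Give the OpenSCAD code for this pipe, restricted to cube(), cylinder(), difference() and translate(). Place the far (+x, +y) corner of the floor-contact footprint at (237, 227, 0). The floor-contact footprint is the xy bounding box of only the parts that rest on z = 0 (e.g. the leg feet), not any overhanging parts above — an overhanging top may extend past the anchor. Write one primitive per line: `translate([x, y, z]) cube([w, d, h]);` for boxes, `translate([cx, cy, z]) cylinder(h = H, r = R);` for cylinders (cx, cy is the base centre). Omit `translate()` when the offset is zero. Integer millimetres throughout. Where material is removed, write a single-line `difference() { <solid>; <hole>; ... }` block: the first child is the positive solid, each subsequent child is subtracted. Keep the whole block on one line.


difference() { translate([184, 174, 0]) cylinder(h = 1060, r = 53); translate([184, 174, 0]) cylinder(h = 1060, r = 40); }


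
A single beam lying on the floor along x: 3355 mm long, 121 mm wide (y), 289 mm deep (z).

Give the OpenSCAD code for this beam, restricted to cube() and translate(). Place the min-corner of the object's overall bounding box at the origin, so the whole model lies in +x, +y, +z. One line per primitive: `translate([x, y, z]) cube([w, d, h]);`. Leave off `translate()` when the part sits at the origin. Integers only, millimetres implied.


cube([3355, 121, 289]);


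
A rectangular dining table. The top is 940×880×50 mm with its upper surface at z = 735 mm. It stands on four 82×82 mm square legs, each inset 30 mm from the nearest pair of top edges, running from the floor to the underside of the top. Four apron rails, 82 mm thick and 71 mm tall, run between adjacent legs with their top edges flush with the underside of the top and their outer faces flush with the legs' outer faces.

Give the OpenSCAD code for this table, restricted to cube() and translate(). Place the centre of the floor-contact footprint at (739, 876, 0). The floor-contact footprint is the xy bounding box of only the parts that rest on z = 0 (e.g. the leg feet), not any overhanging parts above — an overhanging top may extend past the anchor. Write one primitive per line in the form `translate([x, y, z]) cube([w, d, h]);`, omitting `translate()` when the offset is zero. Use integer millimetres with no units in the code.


translate([269, 436, 685]) cube([940, 880, 50]);
translate([299, 466, 0]) cube([82, 82, 685]);
translate([1097, 466, 0]) cube([82, 82, 685]);
translate([299, 1204, 0]) cube([82, 82, 685]);
translate([1097, 1204, 0]) cube([82, 82, 685]);
translate([381, 466, 614]) cube([716, 82, 71]);
translate([381, 1204, 614]) cube([716, 82, 71]);
translate([299, 548, 614]) cube([82, 656, 71]);
translate([1097, 548, 614]) cube([82, 656, 71]);


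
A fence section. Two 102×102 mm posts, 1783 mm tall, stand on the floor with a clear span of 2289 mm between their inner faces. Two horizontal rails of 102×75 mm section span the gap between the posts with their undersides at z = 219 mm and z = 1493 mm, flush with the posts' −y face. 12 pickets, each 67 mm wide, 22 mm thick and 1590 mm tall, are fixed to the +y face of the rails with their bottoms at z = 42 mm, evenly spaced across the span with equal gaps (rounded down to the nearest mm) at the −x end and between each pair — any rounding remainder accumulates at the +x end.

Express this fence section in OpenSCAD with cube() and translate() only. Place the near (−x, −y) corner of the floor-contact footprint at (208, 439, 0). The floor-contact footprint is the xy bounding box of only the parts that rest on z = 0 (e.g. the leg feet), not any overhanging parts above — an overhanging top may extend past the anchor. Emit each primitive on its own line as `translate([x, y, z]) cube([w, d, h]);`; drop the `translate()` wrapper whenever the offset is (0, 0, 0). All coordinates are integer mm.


translate([208, 439, 0]) cube([102, 102, 1783]);
translate([2599, 439, 0]) cube([102, 102, 1783]);
translate([310, 439, 219]) cube([2289, 102, 75]);
translate([310, 439, 1493]) cube([2289, 102, 75]);
translate([424, 541, 42]) cube([67, 22, 1590]);
translate([605, 541, 42]) cube([67, 22, 1590]);
translate([786, 541, 42]) cube([67, 22, 1590]);
translate([967, 541, 42]) cube([67, 22, 1590]);
translate([1148, 541, 42]) cube([67, 22, 1590]);
translate([1329, 541, 42]) cube([67, 22, 1590]);
translate([1510, 541, 42]) cube([67, 22, 1590]);
translate([1691, 541, 42]) cube([67, 22, 1590]);
translate([1872, 541, 42]) cube([67, 22, 1590]);
translate([2053, 541, 42]) cube([67, 22, 1590]);
translate([2234, 541, 42]) cube([67, 22, 1590]);
translate([2415, 541, 42]) cube([67, 22, 1590]);


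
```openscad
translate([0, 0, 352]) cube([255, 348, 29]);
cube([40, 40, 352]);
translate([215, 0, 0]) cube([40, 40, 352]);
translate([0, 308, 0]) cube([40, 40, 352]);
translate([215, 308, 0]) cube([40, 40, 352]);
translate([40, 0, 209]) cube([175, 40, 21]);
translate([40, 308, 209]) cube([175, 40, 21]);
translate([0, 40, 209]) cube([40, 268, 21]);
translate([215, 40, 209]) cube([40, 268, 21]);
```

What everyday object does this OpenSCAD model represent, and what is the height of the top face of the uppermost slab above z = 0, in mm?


A stool. The seat height is 381 mm.

A 255×348×29 slab at z = 352 on four corner posts — a stool. The seat top is 352 + 29 = 381 mm.


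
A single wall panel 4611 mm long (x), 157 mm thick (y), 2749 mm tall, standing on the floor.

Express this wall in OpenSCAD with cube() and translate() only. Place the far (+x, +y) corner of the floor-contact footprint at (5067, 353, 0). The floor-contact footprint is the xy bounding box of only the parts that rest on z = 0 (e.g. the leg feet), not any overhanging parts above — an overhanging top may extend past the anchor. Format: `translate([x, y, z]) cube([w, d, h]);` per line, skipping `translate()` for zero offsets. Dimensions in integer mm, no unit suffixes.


translate([456, 196, 0]) cube([4611, 157, 2749]);


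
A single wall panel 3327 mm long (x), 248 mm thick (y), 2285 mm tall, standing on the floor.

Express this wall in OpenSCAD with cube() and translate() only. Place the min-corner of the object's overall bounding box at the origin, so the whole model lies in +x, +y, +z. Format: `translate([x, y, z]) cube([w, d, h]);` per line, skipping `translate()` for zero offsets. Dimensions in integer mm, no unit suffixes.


cube([3327, 248, 2285]);


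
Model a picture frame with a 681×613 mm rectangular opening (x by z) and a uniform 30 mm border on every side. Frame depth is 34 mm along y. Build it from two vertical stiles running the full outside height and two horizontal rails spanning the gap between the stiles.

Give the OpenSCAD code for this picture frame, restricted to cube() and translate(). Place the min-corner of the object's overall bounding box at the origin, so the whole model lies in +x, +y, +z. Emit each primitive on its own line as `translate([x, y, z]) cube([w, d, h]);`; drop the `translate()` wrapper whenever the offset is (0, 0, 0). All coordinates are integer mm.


cube([30, 34, 673]);
translate([711, 0, 0]) cube([30, 34, 673]);
translate([30, 0, 0]) cube([681, 34, 30]);
translate([30, 0, 643]) cube([681, 34, 30]);


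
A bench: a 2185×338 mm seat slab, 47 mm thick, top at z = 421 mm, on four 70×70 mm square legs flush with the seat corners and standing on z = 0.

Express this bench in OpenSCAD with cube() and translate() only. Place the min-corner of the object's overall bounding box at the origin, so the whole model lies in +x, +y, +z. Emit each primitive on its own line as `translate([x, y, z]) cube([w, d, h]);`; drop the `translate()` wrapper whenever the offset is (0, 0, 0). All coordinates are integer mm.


translate([0, 0, 374]) cube([2185, 338, 47]);
cube([70, 70, 374]);
translate([0, 268, 0]) cube([70, 70, 374]);
translate([2115, 0, 0]) cube([70, 70, 374]);
translate([2115, 268, 0]) cube([70, 70, 374]);


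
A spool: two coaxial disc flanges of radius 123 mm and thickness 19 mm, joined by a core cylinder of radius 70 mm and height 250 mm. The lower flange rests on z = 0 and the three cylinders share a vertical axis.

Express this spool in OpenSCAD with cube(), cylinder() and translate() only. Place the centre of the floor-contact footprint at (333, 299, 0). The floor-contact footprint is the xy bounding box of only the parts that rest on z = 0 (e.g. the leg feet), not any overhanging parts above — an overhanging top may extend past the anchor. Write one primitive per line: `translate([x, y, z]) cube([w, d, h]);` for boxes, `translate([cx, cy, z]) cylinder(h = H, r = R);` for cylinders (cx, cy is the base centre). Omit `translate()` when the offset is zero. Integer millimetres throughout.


translate([333, 299, 0]) cylinder(h = 19, r = 123);
translate([333, 299, 19]) cylinder(h = 250, r = 70);
translate([333, 299, 269]) cylinder(h = 19, r = 123);


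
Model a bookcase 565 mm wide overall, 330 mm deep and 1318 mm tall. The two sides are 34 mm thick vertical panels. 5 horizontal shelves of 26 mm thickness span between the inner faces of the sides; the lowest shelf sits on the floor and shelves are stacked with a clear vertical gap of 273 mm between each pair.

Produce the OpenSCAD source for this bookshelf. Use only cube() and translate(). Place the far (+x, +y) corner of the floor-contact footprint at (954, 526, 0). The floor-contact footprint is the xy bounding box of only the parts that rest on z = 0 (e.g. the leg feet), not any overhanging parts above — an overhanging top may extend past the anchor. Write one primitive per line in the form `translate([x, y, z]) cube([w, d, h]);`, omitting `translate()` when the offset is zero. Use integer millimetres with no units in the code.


translate([389, 196, 0]) cube([34, 330, 1318]);
translate([920, 196, 0]) cube([34, 330, 1318]);
translate([423, 196, 0]) cube([497, 330, 26]);
translate([423, 196, 299]) cube([497, 330, 26]);
translate([423, 196, 598]) cube([497, 330, 26]);
translate([423, 196, 897]) cube([497, 330, 26]);
translate([423, 196, 1196]) cube([497, 330, 26]);


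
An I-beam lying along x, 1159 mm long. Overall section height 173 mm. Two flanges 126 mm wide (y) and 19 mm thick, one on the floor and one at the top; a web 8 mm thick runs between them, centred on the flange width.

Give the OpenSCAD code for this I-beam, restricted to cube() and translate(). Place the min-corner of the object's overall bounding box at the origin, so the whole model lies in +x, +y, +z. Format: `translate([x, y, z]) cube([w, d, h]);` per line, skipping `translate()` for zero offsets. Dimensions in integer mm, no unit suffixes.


cube([1159, 126, 19]);
translate([0, 59, 19]) cube([1159, 8, 135]);
translate([0, 0, 154]) cube([1159, 126, 19]);


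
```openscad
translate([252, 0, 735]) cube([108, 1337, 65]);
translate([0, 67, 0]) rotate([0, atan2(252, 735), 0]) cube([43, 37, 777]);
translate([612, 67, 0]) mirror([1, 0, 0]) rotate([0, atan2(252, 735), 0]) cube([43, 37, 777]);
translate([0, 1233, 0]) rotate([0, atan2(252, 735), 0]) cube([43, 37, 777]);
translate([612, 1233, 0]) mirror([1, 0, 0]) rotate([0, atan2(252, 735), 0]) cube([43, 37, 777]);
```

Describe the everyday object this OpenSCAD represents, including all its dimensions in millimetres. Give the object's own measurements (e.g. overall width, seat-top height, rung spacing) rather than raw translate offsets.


A sawhorse. A 108×1337×65 mm beam (x, y, z) sits on two A-frame leg pairs. Each pair is two raked legs of 43×37 mm section (37 mm along y) splaying symmetrically in x. Each leg rises 735 mm vertically over 252 mm of horizontal reach and is 777 mm long along its own axis. Every leg's outer bottom edge rests on the floor and its outer top edge meets a bottom edge of the beam — the left legs (tilting toward +x) meet the beam's −x bottom edge, the right legs (their mirror images, tilting toward −x) meet its +x bottom edge — so the leg tops tuck under the beam, the beam's underside is 735 mm above the floor, and the feet are 612 mm apart outside-to-outside with the beam centred between them. The two leg pairs are set in 67 mm from either end of the beam.


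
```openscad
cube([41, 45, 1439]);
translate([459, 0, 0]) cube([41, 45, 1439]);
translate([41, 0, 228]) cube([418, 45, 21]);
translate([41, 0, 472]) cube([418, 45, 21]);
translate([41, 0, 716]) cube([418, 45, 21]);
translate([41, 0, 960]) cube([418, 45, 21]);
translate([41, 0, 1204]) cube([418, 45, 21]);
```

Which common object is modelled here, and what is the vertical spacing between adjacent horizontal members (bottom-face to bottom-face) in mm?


A ladder. The rung spacing is 244 mm.

Two tall 41×45 posts with 5 short bars between them — a ladder. Adjacent rungs sit at z = 228 and z = 472, so the spacing is 472 − 228 = 244 mm.


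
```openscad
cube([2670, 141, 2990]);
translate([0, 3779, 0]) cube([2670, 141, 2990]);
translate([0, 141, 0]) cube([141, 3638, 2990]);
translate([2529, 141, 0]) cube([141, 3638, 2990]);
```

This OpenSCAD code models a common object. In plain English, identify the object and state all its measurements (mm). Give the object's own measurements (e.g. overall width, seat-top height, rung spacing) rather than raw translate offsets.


The wall frame of a small rectangular building: four walls, each 2990 mm tall and 141 mm thick, enclosing a footprint 2670 mm (x) by 3920 mm (y) outside-to-outside, with no floor or roof. The front and back walls (the −y and +y sides) span the full width; the two side walls fit between them.


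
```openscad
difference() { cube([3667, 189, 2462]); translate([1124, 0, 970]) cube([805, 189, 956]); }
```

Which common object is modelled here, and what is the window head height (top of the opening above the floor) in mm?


A wall with a window opening. The window head height is 1926 mm.

A wall with a rectangular opening subtracted — a window. Sill at z = 970, opening 956 mm tall, so the head is at 970 + 956 = 1926 mm.


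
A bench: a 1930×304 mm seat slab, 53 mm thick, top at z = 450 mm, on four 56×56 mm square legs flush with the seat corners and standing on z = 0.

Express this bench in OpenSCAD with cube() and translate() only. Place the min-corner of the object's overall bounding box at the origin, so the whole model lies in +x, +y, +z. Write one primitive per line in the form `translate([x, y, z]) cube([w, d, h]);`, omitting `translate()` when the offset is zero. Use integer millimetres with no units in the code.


translate([0, 0, 397]) cube([1930, 304, 53]);
cube([56, 56, 397]);
translate([0, 248, 0]) cube([56, 56, 397]);
translate([1874, 0, 0]) cube([56, 56, 397]);
translate([1874, 248, 0]) cube([56, 56, 397]);


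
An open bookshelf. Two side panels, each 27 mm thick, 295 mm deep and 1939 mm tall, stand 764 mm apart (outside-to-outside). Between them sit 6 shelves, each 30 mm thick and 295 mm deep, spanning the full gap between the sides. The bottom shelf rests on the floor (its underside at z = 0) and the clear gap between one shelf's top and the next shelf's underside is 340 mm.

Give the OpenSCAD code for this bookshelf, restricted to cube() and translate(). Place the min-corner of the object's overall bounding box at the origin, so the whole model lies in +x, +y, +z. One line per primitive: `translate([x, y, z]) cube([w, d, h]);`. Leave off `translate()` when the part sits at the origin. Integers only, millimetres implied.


cube([27, 295, 1939]);
translate([737, 0, 0]) cube([27, 295, 1939]);
translate([27, 0, 0]) cube([710, 295, 30]);
translate([27, 0, 370]) cube([710, 295, 30]);
translate([27, 0, 740]) cube([710, 295, 30]);
translate([27, 0, 1110]) cube([710, 295, 30]);
translate([27, 0, 1480]) cube([710, 295, 30]);
translate([27, 0, 1850]) cube([710, 295, 30]);


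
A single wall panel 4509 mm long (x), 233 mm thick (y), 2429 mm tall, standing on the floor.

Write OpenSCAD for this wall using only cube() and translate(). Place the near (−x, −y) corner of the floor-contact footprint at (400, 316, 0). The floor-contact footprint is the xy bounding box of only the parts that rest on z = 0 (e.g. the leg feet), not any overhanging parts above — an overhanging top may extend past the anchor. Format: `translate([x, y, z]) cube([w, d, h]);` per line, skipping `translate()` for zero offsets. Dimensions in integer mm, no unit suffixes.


translate([400, 316, 0]) cube([4509, 233, 2429]);


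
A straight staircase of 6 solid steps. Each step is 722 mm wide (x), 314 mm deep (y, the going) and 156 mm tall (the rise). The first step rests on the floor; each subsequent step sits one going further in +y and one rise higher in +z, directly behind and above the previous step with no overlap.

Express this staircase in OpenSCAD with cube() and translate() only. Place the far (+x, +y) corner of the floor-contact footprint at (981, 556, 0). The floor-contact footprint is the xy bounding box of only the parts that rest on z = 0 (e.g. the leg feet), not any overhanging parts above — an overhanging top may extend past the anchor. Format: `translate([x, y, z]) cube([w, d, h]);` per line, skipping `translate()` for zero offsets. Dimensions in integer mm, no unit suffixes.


translate([259, 242, 0]) cube([722, 314, 156]);
translate([259, 556, 156]) cube([722, 314, 156]);
translate([259, 870, 312]) cube([722, 314, 156]);
translate([259, 1184, 468]) cube([722, 314, 156]);
translate([259, 1498, 624]) cube([722, 314, 156]);
translate([259, 1812, 780]) cube([722, 314, 156]);


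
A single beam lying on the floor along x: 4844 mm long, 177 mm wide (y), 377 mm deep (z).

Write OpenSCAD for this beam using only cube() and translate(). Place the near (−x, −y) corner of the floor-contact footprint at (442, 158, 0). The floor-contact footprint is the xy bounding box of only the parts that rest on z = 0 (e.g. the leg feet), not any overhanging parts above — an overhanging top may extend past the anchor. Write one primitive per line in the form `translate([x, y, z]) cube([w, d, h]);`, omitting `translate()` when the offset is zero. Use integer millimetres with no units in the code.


translate([442, 158, 0]) cube([4844, 177, 377]);


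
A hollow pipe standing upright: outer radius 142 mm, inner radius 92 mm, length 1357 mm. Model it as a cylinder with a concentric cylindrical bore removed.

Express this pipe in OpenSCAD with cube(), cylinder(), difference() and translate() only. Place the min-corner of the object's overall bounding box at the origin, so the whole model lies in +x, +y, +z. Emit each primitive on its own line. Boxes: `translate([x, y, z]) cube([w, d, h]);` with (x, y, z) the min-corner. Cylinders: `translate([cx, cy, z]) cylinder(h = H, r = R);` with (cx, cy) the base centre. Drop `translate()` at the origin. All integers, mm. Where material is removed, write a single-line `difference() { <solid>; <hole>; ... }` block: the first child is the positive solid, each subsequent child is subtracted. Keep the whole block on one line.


difference() { translate([142, 142, 0]) cylinder(h = 1357, r = 142); translate([142, 142, 0]) cylinder(h = 1357, r = 92); }


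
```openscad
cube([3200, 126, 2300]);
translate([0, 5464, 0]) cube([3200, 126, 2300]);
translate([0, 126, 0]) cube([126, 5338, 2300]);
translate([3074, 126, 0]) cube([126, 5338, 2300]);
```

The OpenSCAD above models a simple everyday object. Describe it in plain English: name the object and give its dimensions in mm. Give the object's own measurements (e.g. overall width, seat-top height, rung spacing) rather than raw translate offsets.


The wall frame of a small rectangular building: four walls, each 2300 mm tall and 126 mm thick, enclosing a footprint 3200 mm (x) by 5590 mm (y) outside-to-outside, with no floor or roof. The front and back walls (the −y and +y sides) span the full width; the two side walls fit between them.


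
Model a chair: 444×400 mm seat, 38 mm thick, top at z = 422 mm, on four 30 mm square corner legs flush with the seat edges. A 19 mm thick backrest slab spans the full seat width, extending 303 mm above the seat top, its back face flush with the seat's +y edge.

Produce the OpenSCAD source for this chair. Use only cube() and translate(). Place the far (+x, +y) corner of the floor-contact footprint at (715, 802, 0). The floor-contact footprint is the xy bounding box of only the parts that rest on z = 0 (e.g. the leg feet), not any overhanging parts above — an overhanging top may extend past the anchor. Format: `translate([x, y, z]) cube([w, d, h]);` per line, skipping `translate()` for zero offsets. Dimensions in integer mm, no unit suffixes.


translate([271, 402, 384]) cube([444, 400, 38]);
translate([271, 402, 0]) cube([30, 30, 384]);
translate([685, 402, 0]) cube([30, 30, 384]);
translate([271, 772, 0]) cube([30, 30, 384]);
translate([685, 772, 0]) cube([30, 30, 384]);
translate([271, 783, 422]) cube([444, 19, 303]);


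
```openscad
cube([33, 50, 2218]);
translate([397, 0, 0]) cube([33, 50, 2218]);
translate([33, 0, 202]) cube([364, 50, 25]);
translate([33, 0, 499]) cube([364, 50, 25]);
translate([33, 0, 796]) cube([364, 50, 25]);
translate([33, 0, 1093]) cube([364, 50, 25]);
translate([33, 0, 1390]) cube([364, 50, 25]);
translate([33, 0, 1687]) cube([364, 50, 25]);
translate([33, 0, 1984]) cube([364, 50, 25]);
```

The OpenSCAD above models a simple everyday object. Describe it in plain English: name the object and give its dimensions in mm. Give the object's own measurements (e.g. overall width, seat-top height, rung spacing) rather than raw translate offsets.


A straight ladder. Two 33×50 mm vertical rails, 2218 mm tall, stand 430 mm apart (outside-to-outside) with their front faces coplanar on the −y side. 7 rungs, each 50 mm deep and 25 mm tall, span between the inner faces of the rails, front faces flush with the rails. The lowest rung's underside is at z = 202 mm and rungs are spaced 297 mm apart (underside to underside).


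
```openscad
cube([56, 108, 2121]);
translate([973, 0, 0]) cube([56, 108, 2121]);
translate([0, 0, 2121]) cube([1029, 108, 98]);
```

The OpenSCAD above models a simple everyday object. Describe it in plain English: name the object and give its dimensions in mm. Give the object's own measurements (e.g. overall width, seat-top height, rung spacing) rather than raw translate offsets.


A door frame. The clear opening is 917 mm wide and 2121 mm high. Two 56 mm wide jambs, 108 mm deep, stand either side of the opening from the floor to the top of the opening. A 98 mm thick head sits across the top of both jambs, spanning the full outside width of the frame.


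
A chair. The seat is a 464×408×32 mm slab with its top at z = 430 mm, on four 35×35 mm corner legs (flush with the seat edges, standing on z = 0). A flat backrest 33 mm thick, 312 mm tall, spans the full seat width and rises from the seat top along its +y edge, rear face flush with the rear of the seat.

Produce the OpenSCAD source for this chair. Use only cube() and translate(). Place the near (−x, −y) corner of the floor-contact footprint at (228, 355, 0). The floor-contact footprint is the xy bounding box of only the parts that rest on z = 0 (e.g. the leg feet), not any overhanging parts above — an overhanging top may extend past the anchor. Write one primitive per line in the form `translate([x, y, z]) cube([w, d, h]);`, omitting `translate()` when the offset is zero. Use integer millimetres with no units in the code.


translate([228, 355, 398]) cube([464, 408, 32]);
translate([228, 355, 0]) cube([35, 35, 398]);
translate([657, 355, 0]) cube([35, 35, 398]);
translate([228, 728, 0]) cube([35, 35, 398]);
translate([657, 728, 0]) cube([35, 35, 398]);
translate([228, 730, 430]) cube([464, 33, 312]);


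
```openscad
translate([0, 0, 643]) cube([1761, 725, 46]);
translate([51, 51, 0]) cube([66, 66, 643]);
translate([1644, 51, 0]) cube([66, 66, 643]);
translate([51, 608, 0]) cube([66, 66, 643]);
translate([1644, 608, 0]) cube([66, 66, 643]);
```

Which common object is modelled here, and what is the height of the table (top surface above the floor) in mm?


A table. The table height is 689 mm.

A 1761×725×46 slab sits at z = 643 on four 66 mm square posts — a table. The top surface is at 643 + 46 = 689 mm.


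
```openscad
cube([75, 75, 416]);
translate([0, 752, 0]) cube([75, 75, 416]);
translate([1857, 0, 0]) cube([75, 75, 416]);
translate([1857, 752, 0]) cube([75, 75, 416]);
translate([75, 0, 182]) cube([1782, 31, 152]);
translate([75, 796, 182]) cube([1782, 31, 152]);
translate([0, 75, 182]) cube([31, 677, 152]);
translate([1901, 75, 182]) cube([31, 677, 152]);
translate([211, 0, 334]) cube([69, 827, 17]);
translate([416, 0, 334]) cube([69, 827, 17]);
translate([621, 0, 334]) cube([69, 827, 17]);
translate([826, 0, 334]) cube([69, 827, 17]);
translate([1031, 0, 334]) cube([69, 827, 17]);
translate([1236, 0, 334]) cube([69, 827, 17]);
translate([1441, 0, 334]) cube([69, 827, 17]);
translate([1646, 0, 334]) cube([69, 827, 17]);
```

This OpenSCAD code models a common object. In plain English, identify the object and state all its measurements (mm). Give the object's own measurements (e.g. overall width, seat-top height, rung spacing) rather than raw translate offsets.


A bed frame 1932 mm long (x) by 827 mm wide (y). Four 75×75 mm corner posts, 416 mm tall, at the corners of the footprint. Four rails of 31 mm thickness and 152 mm height run between adjacent posts with their undersides at z = 182 mm, their outer faces flush with the outside of the frame (the two x-running rails run between the posts' inner faces; the two y-running rails run between the posts' inner faces). 8 slats, each 69 mm wide (x) and 17 mm thick, lie across the top of the two x-running rails, running the full 827 mm width of the frame in y; along x they sit between the end posts with a 136 mm gap after the −x posts and between neighbouring slats, leaving 142 mm before the +x posts.


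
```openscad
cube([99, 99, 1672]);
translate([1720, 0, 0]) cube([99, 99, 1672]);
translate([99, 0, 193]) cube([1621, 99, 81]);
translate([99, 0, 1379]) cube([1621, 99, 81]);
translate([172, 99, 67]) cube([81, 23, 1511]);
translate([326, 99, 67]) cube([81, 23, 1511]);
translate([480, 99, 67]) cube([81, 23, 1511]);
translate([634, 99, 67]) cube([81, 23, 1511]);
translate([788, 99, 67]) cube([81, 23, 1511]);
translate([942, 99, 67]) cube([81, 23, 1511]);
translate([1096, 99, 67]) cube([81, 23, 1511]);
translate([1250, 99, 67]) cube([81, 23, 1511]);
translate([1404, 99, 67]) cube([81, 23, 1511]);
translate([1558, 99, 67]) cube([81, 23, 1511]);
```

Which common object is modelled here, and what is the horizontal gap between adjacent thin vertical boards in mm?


A fence section. The picket gap is 73 mm.

Two posts, two rails, 10 pickets — a fence section. Span 1621 mm holds 10 pickets of 81 mm with 11 equal gaps: ⌊(1621 − 10·81) / 11⌋ = 73 mm.
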